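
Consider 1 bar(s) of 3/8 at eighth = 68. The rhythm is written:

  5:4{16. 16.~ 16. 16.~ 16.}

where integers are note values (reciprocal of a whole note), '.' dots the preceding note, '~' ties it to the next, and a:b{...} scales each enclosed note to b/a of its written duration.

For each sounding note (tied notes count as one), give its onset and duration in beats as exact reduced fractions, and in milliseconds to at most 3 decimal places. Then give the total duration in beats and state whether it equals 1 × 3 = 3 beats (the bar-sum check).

1) 0.0ms=0b +529.412ms=3/5b
2) 529.412ms=3/5b +1058.824ms=6/5b
3) 1588.235ms=9/5b +1058.824ms=6/5b
Σ=3b of 3 (68bpm 3/8) — PASS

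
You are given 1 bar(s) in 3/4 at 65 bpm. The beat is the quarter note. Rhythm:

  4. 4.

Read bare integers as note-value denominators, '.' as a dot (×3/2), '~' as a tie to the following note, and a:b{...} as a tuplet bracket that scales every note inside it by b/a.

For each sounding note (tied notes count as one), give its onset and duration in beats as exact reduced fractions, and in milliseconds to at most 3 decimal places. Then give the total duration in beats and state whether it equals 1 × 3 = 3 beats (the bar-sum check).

1) 0.0ms=0b +1384.615ms=3/2b
2) 1384.615ms=3/2b +1384.615ms=3/2b
Σ=3b of 3 (65bpm 3/4) — PASS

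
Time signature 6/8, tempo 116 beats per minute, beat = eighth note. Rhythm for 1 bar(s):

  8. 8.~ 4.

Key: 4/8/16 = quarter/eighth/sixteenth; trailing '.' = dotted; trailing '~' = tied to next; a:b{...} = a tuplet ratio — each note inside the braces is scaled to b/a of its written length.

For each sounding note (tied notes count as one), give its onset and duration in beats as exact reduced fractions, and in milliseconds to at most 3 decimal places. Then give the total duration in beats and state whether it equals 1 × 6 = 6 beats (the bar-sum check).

1) 0.0ms=0b +775.862ms=3/2b
2) 775.862ms=3/2b +2327.586ms=9/2b
Σ=6b of 6 (116bpm 6/8) — PASS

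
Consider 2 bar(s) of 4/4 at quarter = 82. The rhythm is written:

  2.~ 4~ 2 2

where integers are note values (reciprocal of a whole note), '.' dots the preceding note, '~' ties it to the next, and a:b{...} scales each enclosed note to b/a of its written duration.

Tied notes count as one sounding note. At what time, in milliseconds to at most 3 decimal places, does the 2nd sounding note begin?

note 2 onset = 6b = 4390.244ms

1. 0.0ms @ 0 + 4390.244ms (6)
2. 4390.244ms @ 6 + 1463.415ms (2)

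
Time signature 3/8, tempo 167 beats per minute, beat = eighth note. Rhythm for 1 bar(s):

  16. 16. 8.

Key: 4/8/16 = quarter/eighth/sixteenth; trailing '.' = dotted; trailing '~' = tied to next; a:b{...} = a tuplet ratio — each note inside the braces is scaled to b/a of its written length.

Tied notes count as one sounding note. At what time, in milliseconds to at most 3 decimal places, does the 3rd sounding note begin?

note 3 onset = 3/2b = 538.922ms

1. 0.0ms @ 0 + 269.461ms (3/4)
2. 269.461ms @ 3/4 + 269.461ms (3/4)
3. 538.922ms @ 3/2 + 538.922ms (3/2)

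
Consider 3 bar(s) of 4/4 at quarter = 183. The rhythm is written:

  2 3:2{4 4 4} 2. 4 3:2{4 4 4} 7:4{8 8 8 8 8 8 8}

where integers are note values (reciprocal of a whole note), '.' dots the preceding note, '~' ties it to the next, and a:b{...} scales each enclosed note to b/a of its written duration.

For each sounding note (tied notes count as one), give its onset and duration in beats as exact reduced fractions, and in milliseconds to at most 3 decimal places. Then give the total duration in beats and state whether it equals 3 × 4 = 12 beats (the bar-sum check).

1) 0.0ms=0b +655.738ms=2b
2) 655.738ms=2b +218.579ms=2/3b
3) 874.317ms=8/3b +218.579ms=2/3b
4) 1092.896ms=10/3b +218.579ms=2/3b
5) 1311.475ms=4b +983.607ms=3b
6) 2295.082ms=7b +327.869ms=1b
7) 2622.951ms=8b +218.579ms=2/3b
8) 2841.53ms=26/3b +218.579ms=2/3b
9) 3060.109ms=28/3b +218.579ms=2/3b
10) 3278.689ms=10b +93.677ms=2/7b
11) 3372.365ms=72/7b +93.677ms=2/7b
12) 3466.042ms=74/7b +93.677ms=2/7b
13) 3559.719ms=76/7b +93.677ms=2/7b
14) 3653.396ms=78/7b +93.677ms=2/7b
15) 3747.073ms=80/7b +93.677ms=2/7b
16) 3840.749ms=82/7b +93.677ms=2/7b
Σ=12b of 12 (183bpm 4/4) — PASS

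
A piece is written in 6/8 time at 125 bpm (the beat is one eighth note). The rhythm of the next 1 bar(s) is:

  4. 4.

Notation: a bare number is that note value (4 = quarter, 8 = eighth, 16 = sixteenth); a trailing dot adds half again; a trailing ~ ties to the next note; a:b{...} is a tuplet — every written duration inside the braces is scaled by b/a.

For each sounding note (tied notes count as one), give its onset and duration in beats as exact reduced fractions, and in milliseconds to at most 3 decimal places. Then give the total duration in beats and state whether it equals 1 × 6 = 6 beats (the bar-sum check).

1) 0.0ms=0b +1440.0ms=3b
2) 1440.0ms=3b +1440.0ms=3b
Σ=6b of 6 (125bpm 6/8) — PASS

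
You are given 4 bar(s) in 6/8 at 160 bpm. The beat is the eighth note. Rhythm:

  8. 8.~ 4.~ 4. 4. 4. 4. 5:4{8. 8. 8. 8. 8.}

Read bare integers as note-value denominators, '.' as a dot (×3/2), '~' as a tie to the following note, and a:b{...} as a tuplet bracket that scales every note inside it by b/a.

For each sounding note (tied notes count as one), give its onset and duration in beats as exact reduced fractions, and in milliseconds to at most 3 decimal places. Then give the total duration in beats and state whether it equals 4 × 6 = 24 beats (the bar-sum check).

1) 0.0ms=0b +562.5ms=3/2b
2) 562.5ms=3/2b +2812.5ms=15/2b
3) 3375.0ms=9b +1125.0ms=3b
4) 4500.0ms=12b +1125.0ms=3b
5) 5625.0ms=15b +1125.0ms=3b
6) 6750.0ms=18b +450.0ms=6/5b
7) 7200.0ms=96/5b +450.0ms=6/5b
8) 7650.0ms=102/5b +450.0ms=6/5b
9) 8100.0ms=108/5b +450.0ms=6/5b
10) 8550.0ms=114/5b +450.0ms=6/5b
Σ=24b of 24 (160bpm 6/8) — PASS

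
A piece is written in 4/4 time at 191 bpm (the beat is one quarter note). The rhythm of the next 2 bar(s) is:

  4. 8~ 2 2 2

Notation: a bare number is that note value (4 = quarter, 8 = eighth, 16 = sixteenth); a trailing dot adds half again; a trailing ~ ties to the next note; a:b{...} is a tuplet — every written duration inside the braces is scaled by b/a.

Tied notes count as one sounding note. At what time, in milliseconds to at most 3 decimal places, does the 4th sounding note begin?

note 4 onset = 6b = 1884.817ms

1. 0.0ms @ 0 + 471.204ms (3/2)
2. 471.204ms @ 3/2 + 785.34ms (5/2)
3. 1256.545ms @ 4 + 628.272ms (2)
4. 1884.817ms @ 6 + 628.272ms (2)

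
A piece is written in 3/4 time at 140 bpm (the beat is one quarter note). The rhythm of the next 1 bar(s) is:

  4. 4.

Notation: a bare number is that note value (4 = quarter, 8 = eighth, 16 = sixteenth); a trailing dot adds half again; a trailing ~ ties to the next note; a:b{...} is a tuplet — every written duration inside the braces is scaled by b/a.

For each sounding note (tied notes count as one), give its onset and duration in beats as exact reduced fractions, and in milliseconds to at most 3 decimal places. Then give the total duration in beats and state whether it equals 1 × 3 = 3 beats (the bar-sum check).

1) 0.0ms=0b +642.857ms=3/2b
2) 642.857ms=3/2b +642.857ms=3/2b
Σ=3b of 3 (140bpm 3/4) — PASS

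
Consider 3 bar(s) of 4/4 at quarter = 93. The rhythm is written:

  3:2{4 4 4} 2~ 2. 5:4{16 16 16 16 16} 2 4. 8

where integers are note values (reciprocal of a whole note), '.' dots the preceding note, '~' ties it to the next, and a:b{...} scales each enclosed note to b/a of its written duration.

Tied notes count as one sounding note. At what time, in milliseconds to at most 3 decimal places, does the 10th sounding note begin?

1. 0.0ms @ 0 + 430.108ms (2/3)
2. 430.108ms @ 2/3 + 430.108ms (2/3)
3. 860.215ms @ 4/3 + 430.108ms (2/3)
4. 1290.323ms @ 2 + 3225.806ms (5)
5. 4516.129ms @ 7 + 129.032ms (1/5)
6. 4645.161ms @ 36/5 + 129.032ms (1/5)
7. 4774.194ms @ 37/5 + 129.032ms (1/5)
8. 4903.226ms @ 38/5 + 129.032ms (1/5)
9. 5032.258ms @ 39/5 + 129.032ms (1/5)
10. 5161.29ms @ 8 + 1290.323ms (2)
11. 6451.613ms @ 10 + 967.742ms (3/2)
12. 7419.355ms @ 23/2 + 322.581ms (1/2)

note 10 onset = 8b = 5161.29ms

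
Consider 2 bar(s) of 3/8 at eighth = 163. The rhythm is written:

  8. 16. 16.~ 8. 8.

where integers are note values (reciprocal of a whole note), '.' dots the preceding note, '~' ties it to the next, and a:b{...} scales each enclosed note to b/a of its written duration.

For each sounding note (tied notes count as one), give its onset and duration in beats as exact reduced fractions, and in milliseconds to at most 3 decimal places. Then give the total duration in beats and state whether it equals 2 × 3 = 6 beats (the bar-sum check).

1) 0.0ms=0b +552.147ms=3/2b
2) 552.147ms=3/2b +276.074ms=3/4b
3) 828.221ms=9/4b +828.221ms=9/4b
4) 1656.442ms=9/2b +552.147ms=3/2b
Σ=6b of 6 (163bpm 3/8) — PASS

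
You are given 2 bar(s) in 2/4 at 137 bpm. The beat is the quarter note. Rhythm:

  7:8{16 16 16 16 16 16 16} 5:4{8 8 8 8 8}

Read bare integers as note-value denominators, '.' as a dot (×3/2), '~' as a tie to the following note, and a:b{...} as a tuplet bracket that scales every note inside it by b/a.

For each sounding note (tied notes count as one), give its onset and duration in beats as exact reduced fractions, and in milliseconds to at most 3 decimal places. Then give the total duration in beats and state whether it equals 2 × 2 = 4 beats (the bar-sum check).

1) 0.0ms=0b +125.13ms=2/7b
2) 125.13ms=2/7b +125.13ms=2/7b
3) 250.261ms=4/7b +125.13ms=2/7b
4) 375.391ms=6/7b +125.13ms=2/7b
5) 500.521ms=8/7b +125.13ms=2/7b
6) 625.652ms=10/7b +125.13ms=2/7b
7) 750.782ms=12/7b +125.13ms=2/7b
8) 875.912ms=2b +175.182ms=2/5b
9) 1051.095ms=12/5b +175.182ms=2/5b
10) 1226.277ms=14/5b +175.182ms=2/5b
11) 1401.46ms=16/5b +175.182ms=2/5b
12) 1576.642ms=18/5b +175.182ms=2/5b
Σ=4b of 4 (137bpm 2/4) — PASS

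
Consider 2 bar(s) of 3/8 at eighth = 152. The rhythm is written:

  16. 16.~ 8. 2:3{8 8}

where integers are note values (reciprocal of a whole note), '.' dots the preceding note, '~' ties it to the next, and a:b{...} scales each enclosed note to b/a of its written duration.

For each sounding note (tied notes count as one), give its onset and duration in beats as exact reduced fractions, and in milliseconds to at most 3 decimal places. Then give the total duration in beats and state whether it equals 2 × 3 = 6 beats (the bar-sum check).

1) 0.0ms=0b +296.053ms=3/4b
2) 296.053ms=3/4b +888.158ms=9/4b
3) 1184.211ms=3b +592.105ms=3/2b
4) 1776.316ms=9/2b +592.105ms=3/2b
Σ=6b of 6 (152bpm 3/8) — PASS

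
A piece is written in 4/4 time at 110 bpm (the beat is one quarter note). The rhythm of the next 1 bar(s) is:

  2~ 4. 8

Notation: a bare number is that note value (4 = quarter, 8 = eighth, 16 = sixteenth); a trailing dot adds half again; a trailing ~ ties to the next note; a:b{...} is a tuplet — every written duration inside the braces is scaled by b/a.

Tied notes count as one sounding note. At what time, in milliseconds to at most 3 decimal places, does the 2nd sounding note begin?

note 2 onset = 7/2b = 1909.091ms

1. 0.0ms @ 0 + 1909.091ms (7/2)
2. 1909.091ms @ 7/2 + 272.727ms (1/2)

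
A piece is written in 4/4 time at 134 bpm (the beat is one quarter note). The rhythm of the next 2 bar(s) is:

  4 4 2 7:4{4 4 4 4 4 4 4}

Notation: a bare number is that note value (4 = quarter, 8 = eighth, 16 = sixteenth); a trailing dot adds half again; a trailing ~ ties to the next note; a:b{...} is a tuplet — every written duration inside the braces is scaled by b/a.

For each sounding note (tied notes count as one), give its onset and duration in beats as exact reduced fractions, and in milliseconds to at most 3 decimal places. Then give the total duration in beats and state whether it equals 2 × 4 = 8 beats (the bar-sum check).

1) 0.0ms=0b +447.761ms=1b
2) 447.761ms=1b +447.761ms=1b
3) 895.522ms=2b +895.522ms=2b
4) 1791.045ms=4b +255.864ms=4/7b
5) 2046.908ms=32/7b +255.864ms=4/7b
6) 2302.772ms=36/7b +255.864ms=4/7b
7) 2558.635ms=40/7b +255.864ms=4/7b
8) 2814.499ms=44/7b +255.864ms=4/7b
9) 3070.362ms=48/7b +255.864ms=4/7b
10) 3326.226ms=52/7b +255.864ms=4/7b
Σ=8b of 8 (134bpm 4/4) — PASS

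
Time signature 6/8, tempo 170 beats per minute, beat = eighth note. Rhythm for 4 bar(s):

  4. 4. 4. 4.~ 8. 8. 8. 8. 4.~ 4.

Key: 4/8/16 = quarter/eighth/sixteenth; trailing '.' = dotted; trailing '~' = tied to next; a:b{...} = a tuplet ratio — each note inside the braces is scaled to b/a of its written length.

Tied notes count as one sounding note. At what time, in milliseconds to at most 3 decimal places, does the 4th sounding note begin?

1. 0.0ms @ 0 + 1058.824ms (3)
2. 1058.824ms @ 3 + 1058.824ms (3)
3. 2117.647ms @ 6 + 1058.824ms (3)
4. 3176.471ms @ 9 + 1588.235ms (9/2)
5. 4764.706ms @ 27/2 + 529.412ms (3/2)
6. 5294.118ms @ 15 + 529.412ms (3/2)
7. 5823.529ms @ 33/2 + 529.412ms (3/2)
8. 6352.941ms @ 18 + 2117.647ms (6)

note 4 onset = 9b = 3176.471ms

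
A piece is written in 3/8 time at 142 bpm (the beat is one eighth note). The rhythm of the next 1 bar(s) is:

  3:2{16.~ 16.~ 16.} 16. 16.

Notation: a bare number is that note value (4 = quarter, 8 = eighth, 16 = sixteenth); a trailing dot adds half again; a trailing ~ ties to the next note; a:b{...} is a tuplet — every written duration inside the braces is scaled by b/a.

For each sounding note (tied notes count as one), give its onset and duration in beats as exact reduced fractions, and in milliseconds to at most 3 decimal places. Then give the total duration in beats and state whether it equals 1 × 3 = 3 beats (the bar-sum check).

1) 0.0ms=0b +633.803ms=3/2b
2) 633.803ms=3/2b +316.901ms=3/4b
3) 950.704ms=9/4b +316.901ms=3/4b
Σ=3b of 3 (142bpm 3/8) — PASS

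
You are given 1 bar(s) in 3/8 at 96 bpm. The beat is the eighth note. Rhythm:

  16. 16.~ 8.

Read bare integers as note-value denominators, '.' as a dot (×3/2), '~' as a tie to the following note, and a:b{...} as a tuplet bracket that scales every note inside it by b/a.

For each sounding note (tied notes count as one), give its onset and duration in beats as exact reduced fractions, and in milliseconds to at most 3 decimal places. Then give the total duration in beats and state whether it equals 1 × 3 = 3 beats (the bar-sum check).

1) 0.0ms=0b +468.75ms=3/4b
2) 468.75ms=3/4b +1406.25ms=9/4b
Σ=3b of 3 (96bpm 3/8) — PASS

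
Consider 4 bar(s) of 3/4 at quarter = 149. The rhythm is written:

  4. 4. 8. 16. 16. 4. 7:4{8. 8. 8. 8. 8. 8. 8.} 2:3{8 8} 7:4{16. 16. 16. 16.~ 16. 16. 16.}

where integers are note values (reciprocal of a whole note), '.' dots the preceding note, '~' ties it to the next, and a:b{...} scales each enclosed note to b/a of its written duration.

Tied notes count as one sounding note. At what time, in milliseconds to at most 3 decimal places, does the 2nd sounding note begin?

note 2 onset = 3/2b = 604.027ms

1. 0.0ms @ 0 + 604.027ms (3/2)
2. 604.027ms @ 3/2 + 604.027ms (3/2)
3. 1208.054ms @ 3 + 302.013ms (3/4)
4. 1510.067ms @ 15/4 + 151.007ms (3/8)
5. 1661.074ms @ 33/8 + 151.007ms (3/8)
6. 1812.081ms @ 9/2 + 604.027ms (3/2)
7. 2416.107ms @ 6 + 172.579ms (3/7)
8. 2588.686ms @ 45/7 + 172.579ms (3/7)
9. 2761.266ms @ 48/7 + 172.579ms (3/7)
10. 2933.845ms @ 51/7 + 172.579ms (3/7)
11. 3106.424ms @ 54/7 + 172.579ms (3/7)
12. 3279.003ms @ 57/7 + 172.579ms (3/7)
13. 3451.582ms @ 60/7 + 172.579ms (3/7)
14. 3624.161ms @ 9 + 302.013ms (3/4)
15. 3926.174ms @ 39/4 + 302.013ms (3/4)
16. 4228.188ms @ 21/2 + 86.29ms (3/14)
17. 4314.477ms @ 75/7 + 86.29ms (3/14)
18. 4400.767ms @ 153/14 + 86.29ms (3/14)
19. 4487.057ms @ 78/7 + 172.579ms (3/7)
20. 4659.636ms @ 81/7 + 86.29ms (3/14)
21. 4745.925ms @ 165/14 + 86.29ms (3/14)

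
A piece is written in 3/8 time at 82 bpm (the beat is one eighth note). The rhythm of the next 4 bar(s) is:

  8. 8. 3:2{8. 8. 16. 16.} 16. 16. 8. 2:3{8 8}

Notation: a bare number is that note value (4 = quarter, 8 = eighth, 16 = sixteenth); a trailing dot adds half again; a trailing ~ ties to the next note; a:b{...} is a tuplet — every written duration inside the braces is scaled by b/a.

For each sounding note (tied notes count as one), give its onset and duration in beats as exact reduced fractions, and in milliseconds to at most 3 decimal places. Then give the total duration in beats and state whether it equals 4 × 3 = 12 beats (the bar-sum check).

1) 0.0ms=0b +1097.561ms=3/2b
2) 1097.561ms=3/2b +1097.561ms=3/2b
3) 2195.122ms=3b +731.707ms=1b
4) 2926.829ms=4b +731.707ms=1b
5) 3658.537ms=5b +365.854ms=1/2b
6) 4024.39ms=11/2b +365.854ms=1/2b
7) 4390.244ms=6b +548.78ms=3/4b
8) 4939.024ms=27/4b +548.78ms=3/4b
9) 5487.805ms=15/2b +1097.561ms=3/2b
10) 6585.366ms=9b +1097.561ms=3/2b
11) 7682.927ms=21/2b +1097.561ms=3/2b
Σ=12b of 12 (82bpm 3/8) — PASS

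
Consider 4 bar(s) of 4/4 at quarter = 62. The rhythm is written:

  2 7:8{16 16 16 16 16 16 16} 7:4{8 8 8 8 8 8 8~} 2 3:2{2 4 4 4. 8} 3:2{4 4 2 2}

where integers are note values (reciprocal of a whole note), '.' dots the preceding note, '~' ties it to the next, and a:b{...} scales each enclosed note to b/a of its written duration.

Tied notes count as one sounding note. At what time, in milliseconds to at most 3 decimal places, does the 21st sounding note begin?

1. 0.0ms @ 0 + 1935.484ms (2)
2. 1935.484ms @ 2 + 276.498ms (2/7)
3. 2211.982ms @ 16/7 + 276.498ms (2/7)
4. 2488.479ms @ 18/7 + 276.498ms (2/7)
5. 2764.977ms @ 20/7 + 276.498ms (2/7)
6. 3041.475ms @ 22/7 + 276.498ms (2/7)
7. 3317.972ms @ 24/7 + 276.498ms (2/7)
8. 3594.47ms @ 26/7 + 276.498ms (2/7)
9. 3870.968ms @ 4 + 276.498ms (2/7)
10. 4147.465ms @ 30/7 + 276.498ms (2/7)
11. 4423.963ms @ 32/7 + 276.498ms (2/7)
12. 4700.461ms @ 34/7 + 276.498ms (2/7)
13. 4976.959ms @ 36/7 + 276.498ms (2/7)
14. 5253.456ms @ 38/7 + 276.498ms (2/7)
15. 5529.954ms @ 40/7 + 2211.982ms (16/7)
16. 7741.935ms @ 8 + 1290.323ms (4/3)
17. 9032.258ms @ 28/3 + 645.161ms (2/3)
18. 9677.419ms @ 10 + 645.161ms (2/3)
19. 10322.581ms @ 32/3 + 967.742ms (1)
20. 11290.323ms @ 35/3 + 322.581ms (1/3)
21. 11612.903ms @ 12 + 645.161ms (2/3)
22. 12258.065ms @ 38/3 + 645.161ms (2/3)
23. 12903.226ms @ 40/3 + 1290.323ms (4/3)
24. 14193.548ms @ 44/3 + 1290.323ms (4/3)

note 21 onset = 12b = 11612.903ms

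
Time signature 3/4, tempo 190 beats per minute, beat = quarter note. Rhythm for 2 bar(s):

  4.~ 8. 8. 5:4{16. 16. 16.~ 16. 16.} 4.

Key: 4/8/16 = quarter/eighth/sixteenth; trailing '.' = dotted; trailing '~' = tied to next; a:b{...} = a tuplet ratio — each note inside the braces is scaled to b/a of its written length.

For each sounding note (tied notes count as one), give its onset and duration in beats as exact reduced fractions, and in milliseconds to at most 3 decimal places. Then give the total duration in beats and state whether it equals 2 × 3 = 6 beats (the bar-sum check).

1) 0.0ms=0b +710.526ms=9/4b
2) 710.526ms=9/4b +236.842ms=3/4b
3) 947.368ms=3b +94.737ms=3/10b
4) 1042.105ms=33/10b +94.737ms=3/10b
5) 1136.842ms=18/5b +189.474ms=3/5b
6) 1326.316ms=21/5b +94.737ms=3/10b
7) 1421.053ms=9/2b +473.684ms=3/2b
Σ=6b of 6 (190bpm 3/4) — PASS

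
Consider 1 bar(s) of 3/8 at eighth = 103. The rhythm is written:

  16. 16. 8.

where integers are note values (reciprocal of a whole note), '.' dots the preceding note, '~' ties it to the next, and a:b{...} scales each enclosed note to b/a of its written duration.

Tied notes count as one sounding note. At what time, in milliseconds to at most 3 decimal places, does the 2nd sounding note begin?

1. 0.0ms @ 0 + 436.893ms (3/4)
2. 436.893ms @ 3/4 + 436.893ms (3/4)
3. 873.786ms @ 3/2 + 873.786ms (3/2)

note 2 onset = 3/4b = 436.893ms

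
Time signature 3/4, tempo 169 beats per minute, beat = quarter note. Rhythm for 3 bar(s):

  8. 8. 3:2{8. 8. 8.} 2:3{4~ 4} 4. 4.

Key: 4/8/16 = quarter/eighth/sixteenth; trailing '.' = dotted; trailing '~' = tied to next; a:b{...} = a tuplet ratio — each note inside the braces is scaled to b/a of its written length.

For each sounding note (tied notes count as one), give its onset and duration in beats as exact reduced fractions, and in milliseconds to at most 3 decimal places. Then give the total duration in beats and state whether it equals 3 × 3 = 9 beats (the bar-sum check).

1) 0.0ms=0b +266.272ms=3/4b
2) 266.272ms=3/4b +266.272ms=3/4b
3) 532.544ms=3/2b +177.515ms=1/2b
4) 710.059ms=2b +177.515ms=1/2b
5) 887.574ms=5/2b +177.515ms=1/2b
6) 1065.089ms=3b +1065.089ms=3b
7) 2130.178ms=6b +532.544ms=3/2b
8) 2662.722ms=15/2b +532.544ms=3/2b
Σ=9b of 9 (169bpm 3/4) — PASS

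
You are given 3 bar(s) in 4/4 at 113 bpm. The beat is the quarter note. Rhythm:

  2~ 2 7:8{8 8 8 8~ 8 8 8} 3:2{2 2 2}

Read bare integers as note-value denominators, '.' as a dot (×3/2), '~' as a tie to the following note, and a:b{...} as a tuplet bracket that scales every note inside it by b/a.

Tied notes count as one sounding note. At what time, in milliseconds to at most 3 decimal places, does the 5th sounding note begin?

1. 0.0ms @ 0 + 2123.894ms (4)
2. 2123.894ms @ 4 + 303.413ms (4/7)
3. 2427.307ms @ 32/7 + 303.413ms (4/7)
4. 2730.721ms @ 36/7 + 303.413ms (4/7)
5. 3034.134ms @ 40/7 + 606.827ms (8/7)
6. 3640.961ms @ 48/7 + 303.413ms (4/7)
7. 3944.374ms @ 52/7 + 303.413ms (4/7)
8. 4247.788ms @ 8 + 707.965ms (4/3)
9. 4955.752ms @ 28/3 + 707.965ms (4/3)
10. 5663.717ms @ 32/3 + 707.965ms (4/3)

note 5 onset = 40/7b = 3034.134ms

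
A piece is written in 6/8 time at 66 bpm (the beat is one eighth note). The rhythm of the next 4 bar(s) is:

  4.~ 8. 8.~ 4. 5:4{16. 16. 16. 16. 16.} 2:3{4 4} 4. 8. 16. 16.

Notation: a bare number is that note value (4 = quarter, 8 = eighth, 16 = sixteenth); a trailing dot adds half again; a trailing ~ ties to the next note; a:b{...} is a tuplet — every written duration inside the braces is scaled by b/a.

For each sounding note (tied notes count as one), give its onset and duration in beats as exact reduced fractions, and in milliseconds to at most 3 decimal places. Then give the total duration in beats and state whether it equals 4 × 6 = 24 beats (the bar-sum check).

1) 0.0ms=0b +4090.909ms=9/2b
2) 4090.909ms=9/2b +4090.909ms=9/2b
3) 8181.818ms=9b +545.455ms=3/5b
4) 8727.273ms=48/5b +545.455ms=3/5b
5) 9272.727ms=51/5b +545.455ms=3/5b
6) 9818.182ms=54/5b +545.455ms=3/5b
7) 10363.636ms=57/5b +545.455ms=3/5b
8) 10909.091ms=12b +2727.273ms=3b
9) 13636.364ms=15b +2727.273ms=3b
10) 16363.636ms=18b +2727.273ms=3b
11) 19090.909ms=21b +1363.636ms=3/2b
12) 20454.545ms=45/2b +681.818ms=3/4b
13) 21136.364ms=93/4b +681.818ms=3/4b
Σ=24b of 24 (66bpm 6/8) — PASS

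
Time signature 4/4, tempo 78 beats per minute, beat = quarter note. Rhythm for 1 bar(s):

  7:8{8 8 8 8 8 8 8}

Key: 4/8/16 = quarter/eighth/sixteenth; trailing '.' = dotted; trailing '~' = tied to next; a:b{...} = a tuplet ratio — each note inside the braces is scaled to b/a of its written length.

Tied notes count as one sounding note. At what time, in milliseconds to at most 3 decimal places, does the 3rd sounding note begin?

note 3 onset = 8/7b = 879.121ms

1. 0.0ms @ 0 + 439.56ms (4/7)
2. 439.56ms @ 4/7 + 439.56ms (4/7)
3. 879.121ms @ 8/7 + 439.56ms (4/7)
4. 1318.681ms @ 12/7 + 439.56ms (4/7)
5. 1758.242ms @ 16/7 + 439.56ms (4/7)
6. 2197.802ms @ 20/7 + 439.56ms (4/7)
7. 2637.363ms @ 24/7 + 439.56ms (4/7)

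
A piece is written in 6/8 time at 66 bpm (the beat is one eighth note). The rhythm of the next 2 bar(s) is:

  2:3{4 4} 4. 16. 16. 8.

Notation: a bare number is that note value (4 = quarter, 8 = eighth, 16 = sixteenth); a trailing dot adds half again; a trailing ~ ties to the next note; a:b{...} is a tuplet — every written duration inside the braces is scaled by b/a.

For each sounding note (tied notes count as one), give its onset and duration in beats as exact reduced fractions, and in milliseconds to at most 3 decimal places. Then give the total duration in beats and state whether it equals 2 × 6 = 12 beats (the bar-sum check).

1) 0.0ms=0b +2727.273ms=3b
2) 2727.273ms=3b +2727.273ms=3b
3) 5454.545ms=6b +2727.273ms=3b
4) 8181.818ms=9b +681.818ms=3/4b
5) 8863.636ms=39/4b +681.818ms=3/4b
6) 9545.455ms=21/2b +1363.636ms=3/2b
Σ=12b of 12 (66bpm 6/8) — PASS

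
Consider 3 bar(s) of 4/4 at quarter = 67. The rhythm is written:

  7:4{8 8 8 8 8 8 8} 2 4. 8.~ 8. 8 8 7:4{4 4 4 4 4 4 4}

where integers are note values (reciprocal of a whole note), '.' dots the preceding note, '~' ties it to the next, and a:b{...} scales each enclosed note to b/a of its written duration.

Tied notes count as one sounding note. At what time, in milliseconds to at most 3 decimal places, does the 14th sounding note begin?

1. 0.0ms @ 0 + 255.864ms (2/7)
2. 255.864ms @ 2/7 + 255.864ms (2/7)
3. 511.727ms @ 4/7 + 255.864ms (2/7)
4. 767.591ms @ 6/7 + 255.864ms (2/7)
5. 1023.454ms @ 8/7 + 255.864ms (2/7)
6. 1279.318ms @ 10/7 + 255.864ms (2/7)
7. 1535.181ms @ 12/7 + 255.864ms (2/7)
8. 1791.045ms @ 2 + 1791.045ms (2)
9. 3582.09ms @ 4 + 1343.284ms (3/2)
10. 4925.373ms @ 11/2 + 1343.284ms (3/2)
11. 6268.657ms @ 7 + 447.761ms (1/2)
12. 6716.418ms @ 15/2 + 447.761ms (1/2)
13. 7164.179ms @ 8 + 511.727ms (4/7)
14. 7675.906ms @ 60/7 + 511.727ms (4/7)
15. 8187.633ms @ 64/7 + 511.727ms (4/7)
16. 8699.36ms @ 68/7 + 511.727ms (4/7)
17. 9211.087ms @ 72/7 + 511.727ms (4/7)
18. 9722.814ms @ 76/7 + 511.727ms (4/7)
19. 10234.542ms @ 80/7 + 511.727ms (4/7)

note 14 onset = 60/7b = 7675.906ms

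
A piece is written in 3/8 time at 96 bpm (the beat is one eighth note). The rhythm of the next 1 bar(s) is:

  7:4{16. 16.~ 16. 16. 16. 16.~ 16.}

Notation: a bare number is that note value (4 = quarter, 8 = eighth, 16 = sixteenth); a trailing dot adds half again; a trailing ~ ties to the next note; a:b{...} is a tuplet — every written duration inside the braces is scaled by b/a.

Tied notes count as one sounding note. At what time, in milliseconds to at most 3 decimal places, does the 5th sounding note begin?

note 5 onset = 15/7b = 1339.286ms

1. 0.0ms @ 0 + 267.857ms (3/7)
2. 267.857ms @ 3/7 + 535.714ms (6/7)
3. 803.571ms @ 9/7 + 267.857ms (3/7)
4. 1071.429ms @ 12/7 + 267.857ms (3/7)
5. 1339.286ms @ 15/7 + 535.714ms (6/7)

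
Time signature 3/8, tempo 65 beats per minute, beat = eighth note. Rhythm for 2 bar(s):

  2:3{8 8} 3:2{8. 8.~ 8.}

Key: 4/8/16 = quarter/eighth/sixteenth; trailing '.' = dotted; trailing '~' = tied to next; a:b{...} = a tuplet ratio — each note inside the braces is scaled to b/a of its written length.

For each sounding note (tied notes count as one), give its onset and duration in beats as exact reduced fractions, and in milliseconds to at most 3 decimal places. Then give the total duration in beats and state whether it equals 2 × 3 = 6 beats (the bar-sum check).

1) 0.0ms=0b +1384.615ms=3/2b
2) 1384.615ms=3/2b +1384.615ms=3/2b
3) 2769.231ms=3b +923.077ms=1b
4) 3692.308ms=4b +1846.154ms=2b
Σ=6b of 6 (65bpm 3/8) — PASS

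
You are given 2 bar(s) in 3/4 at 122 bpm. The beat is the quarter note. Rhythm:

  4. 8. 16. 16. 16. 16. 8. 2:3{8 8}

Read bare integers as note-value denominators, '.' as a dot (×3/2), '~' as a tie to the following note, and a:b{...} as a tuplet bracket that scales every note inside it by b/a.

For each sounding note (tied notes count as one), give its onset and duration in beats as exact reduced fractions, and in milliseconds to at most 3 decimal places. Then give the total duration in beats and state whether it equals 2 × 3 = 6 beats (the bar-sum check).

1) 0.0ms=0b +737.705ms=3/2b
2) 737.705ms=3/2b +368.852ms=3/4b
3) 1106.557ms=9/4b +184.426ms=3/8b
4) 1290.984ms=21/8b +184.426ms=3/8b
5) 1475.41ms=3b +184.426ms=3/8b
6) 1659.836ms=27/8b +184.426ms=3/8b
7) 1844.262ms=15/4b +368.852ms=3/4b
8) 2213.115ms=9/2b +368.852ms=3/4b
9) 2581.967ms=21/4b +368.852ms=3/4b
Σ=6b of 6 (122bpm 3/4) — PASS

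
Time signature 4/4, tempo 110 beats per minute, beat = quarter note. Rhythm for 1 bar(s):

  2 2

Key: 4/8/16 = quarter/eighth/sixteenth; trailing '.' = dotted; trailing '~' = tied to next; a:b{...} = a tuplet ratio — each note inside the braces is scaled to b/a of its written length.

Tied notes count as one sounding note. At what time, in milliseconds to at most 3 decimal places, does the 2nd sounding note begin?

note 2 onset = 2b = 1090.909ms

1. 0.0ms @ 0 + 1090.909ms (2)
2. 1090.909ms @ 2 + 1090.909ms (2)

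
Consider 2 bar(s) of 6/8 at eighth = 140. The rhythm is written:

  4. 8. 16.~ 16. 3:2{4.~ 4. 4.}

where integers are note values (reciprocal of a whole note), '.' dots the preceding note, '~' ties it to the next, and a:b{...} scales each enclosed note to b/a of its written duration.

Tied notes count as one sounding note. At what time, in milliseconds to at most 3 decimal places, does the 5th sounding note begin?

note 5 onset = 10b = 4285.714ms

1. 0.0ms @ 0 + 1285.714ms (3)
2. 1285.714ms @ 3 + 642.857ms (3/2)
3. 1928.571ms @ 9/2 + 642.857ms (3/2)
4. 2571.429ms @ 6 + 1714.286ms (4)
5. 4285.714ms @ 10 + 857.143ms (2)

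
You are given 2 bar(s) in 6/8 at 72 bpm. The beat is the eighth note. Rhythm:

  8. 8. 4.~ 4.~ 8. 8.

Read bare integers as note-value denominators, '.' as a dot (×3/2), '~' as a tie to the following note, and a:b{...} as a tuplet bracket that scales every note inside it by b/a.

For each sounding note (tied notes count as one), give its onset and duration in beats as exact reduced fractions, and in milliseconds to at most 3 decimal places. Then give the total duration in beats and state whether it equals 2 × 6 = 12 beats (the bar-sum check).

1) 0.0ms=0b +1250.0ms=3/2b
2) 1250.0ms=3/2b +1250.0ms=3/2b
3) 2500.0ms=3b +6250.0ms=15/2b
4) 8750.0ms=21/2b +1250.0ms=3/2b
Σ=12b of 12 (72bpm 6/8) — PASS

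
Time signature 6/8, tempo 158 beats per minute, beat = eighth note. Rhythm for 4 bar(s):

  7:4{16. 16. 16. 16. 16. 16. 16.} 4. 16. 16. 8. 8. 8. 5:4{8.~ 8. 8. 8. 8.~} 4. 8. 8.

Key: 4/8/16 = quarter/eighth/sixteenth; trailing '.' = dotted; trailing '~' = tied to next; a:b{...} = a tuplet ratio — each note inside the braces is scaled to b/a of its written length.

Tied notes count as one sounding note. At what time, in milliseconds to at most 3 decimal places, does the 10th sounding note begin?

note 10 onset = 27/4b = 2563.291ms

1. 0.0ms @ 0 + 162.749ms (3/7)
2. 162.749ms @ 3/7 + 162.749ms (3/7)
3. 325.497ms @ 6/7 + 162.749ms (3/7)
4. 488.246ms @ 9/7 + 162.749ms (3/7)
5. 650.995ms @ 12/7 + 162.749ms (3/7)
6. 813.743ms @ 15/7 + 162.749ms (3/7)
7. 976.492ms @ 18/7 + 162.749ms (3/7)
8. 1139.241ms @ 3 + 1139.241ms (3)
9. 2278.481ms @ 6 + 284.81ms (3/4)
10. 2563.291ms @ 27/4 + 284.81ms (3/4)
11. 2848.101ms @ 15/2 + 569.62ms (3/2)
12. 3417.722ms @ 9 + 569.62ms (3/2)
13. 3987.342ms @ 21/2 + 569.62ms (3/2)
14. 4556.962ms @ 12 + 911.392ms (12/5)
15. 5468.354ms @ 72/5 + 455.696ms (6/5)
16. 5924.051ms @ 78/5 + 455.696ms (6/5)
17. 6379.747ms @ 84/5 + 1594.937ms (21/5)
18. 7974.684ms @ 21 + 569.62ms (3/2)
19. 8544.304ms @ 45/2 + 569.62ms (3/2)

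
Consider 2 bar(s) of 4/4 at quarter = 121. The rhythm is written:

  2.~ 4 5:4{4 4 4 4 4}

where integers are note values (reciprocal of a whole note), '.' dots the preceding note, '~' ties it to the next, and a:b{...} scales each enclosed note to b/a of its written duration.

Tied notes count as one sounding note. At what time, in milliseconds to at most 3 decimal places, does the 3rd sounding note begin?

note 3 onset = 24/5b = 2380.165ms

1. 0.0ms @ 0 + 1983.471ms (4)
2. 1983.471ms @ 4 + 396.694ms (4/5)
3. 2380.165ms @ 24/5 + 396.694ms (4/5)
4. 2776.86ms @ 28/5 + 396.694ms (4/5)
5. 3173.554ms @ 32/5 + 396.694ms (4/5)
6. 3570.248ms @ 36/5 + 396.694ms (4/5)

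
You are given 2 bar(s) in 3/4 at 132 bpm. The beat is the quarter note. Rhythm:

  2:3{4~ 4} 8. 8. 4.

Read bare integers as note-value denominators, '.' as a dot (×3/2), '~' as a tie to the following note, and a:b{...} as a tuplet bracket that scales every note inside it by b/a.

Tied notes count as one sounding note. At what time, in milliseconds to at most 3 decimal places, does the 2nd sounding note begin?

1. 0.0ms @ 0 + 1363.636ms (3)
2. 1363.636ms @ 3 + 340.909ms (3/4)
3. 1704.545ms @ 15/4 + 340.909ms (3/4)
4. 2045.455ms @ 9/2 + 681.818ms (3/2)

note 2 onset = 3b = 1363.636ms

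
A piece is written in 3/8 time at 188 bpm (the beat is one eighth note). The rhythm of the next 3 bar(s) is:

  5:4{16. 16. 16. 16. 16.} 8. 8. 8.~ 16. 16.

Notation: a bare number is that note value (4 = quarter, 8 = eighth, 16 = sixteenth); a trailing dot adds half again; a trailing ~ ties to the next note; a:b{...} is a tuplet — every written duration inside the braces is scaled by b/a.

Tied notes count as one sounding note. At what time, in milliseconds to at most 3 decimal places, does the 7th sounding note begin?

1. 0.0ms @ 0 + 191.489ms (3/5)
2. 191.489ms @ 3/5 + 191.489ms (3/5)
3. 382.979ms @ 6/5 + 191.489ms (3/5)
4. 574.468ms @ 9/5 + 191.489ms (3/5)
5. 765.957ms @ 12/5 + 191.489ms (3/5)
6. 957.447ms @ 3 + 478.723ms (3/2)
7. 1436.17ms @ 9/2 + 478.723ms (3/2)
8. 1914.894ms @ 6 + 718.085ms (9/4)
9. 2632.979ms @ 33/4 + 239.362ms (3/4)

note 7 onset = 9/2b = 1436.17ms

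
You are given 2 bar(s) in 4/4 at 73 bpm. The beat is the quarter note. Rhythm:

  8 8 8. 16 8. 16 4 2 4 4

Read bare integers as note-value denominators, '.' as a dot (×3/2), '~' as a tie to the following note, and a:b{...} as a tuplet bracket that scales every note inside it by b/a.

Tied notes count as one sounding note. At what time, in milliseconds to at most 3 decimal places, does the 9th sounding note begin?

1. 0.0ms @ 0 + 410.959ms (1/2)
2. 410.959ms @ 1/2 + 410.959ms (1/2)
3. 821.918ms @ 1 + 616.438ms (3/4)
4. 1438.356ms @ 7/4 + 205.479ms (1/4)
5. 1643.836ms @ 2 + 616.438ms (3/4)
6. 2260.274ms @ 11/4 + 205.479ms (1/4)
7. 2465.753ms @ 3 + 821.918ms (1)
8. 3287.671ms @ 4 + 1643.836ms (2)
9. 4931.507ms @ 6 + 821.918ms (1)
10. 5753.425ms @ 7 + 821.918ms (1)

note 9 onset = 6b = 4931.507ms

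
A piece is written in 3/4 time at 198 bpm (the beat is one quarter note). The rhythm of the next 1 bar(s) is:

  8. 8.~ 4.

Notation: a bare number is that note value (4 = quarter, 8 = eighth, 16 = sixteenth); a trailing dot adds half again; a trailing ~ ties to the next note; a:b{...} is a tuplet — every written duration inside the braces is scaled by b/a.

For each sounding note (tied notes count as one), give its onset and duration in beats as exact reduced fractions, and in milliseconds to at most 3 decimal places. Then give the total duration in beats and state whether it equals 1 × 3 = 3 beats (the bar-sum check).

1) 0.0ms=0b +227.273ms=3/4b
2) 227.273ms=3/4b +681.818ms=9/4b
Σ=3b of 3 (198bpm 3/4) — PASS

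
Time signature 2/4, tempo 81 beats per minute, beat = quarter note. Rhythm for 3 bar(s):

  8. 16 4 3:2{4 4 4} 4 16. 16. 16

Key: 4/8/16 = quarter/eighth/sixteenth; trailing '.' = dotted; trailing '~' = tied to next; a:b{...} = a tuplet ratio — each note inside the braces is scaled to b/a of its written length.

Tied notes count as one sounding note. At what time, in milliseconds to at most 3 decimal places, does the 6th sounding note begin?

note 6 onset = 10/3b = 2469.136ms

1. 0.0ms @ 0 + 555.556ms (3/4)
2. 555.556ms @ 3/4 + 185.185ms (1/4)
3. 740.741ms @ 1 + 740.741ms (1)
4. 1481.481ms @ 2 + 493.827ms (2/3)
5. 1975.309ms @ 8/3 + 493.827ms (2/3)
6. 2469.136ms @ 10/3 + 493.827ms (2/3)
7. 2962.963ms @ 4 + 740.741ms (1)
8. 3703.704ms @ 5 + 277.778ms (3/8)
9. 3981.481ms @ 43/8 + 277.778ms (3/8)
10. 4259.259ms @ 23/4 + 185.185ms (1/4)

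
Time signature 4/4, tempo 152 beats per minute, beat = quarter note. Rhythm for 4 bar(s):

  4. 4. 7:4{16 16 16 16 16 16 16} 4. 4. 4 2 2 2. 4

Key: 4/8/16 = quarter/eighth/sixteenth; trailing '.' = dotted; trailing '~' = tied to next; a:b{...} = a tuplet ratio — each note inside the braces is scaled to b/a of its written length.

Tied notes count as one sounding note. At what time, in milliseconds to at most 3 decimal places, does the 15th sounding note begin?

note 15 onset = 12b = 4736.842ms

1. 0.0ms @ 0 + 592.105ms (3/2)
2. 592.105ms @ 3/2 + 592.105ms (3/2)
3. 1184.211ms @ 3 + 56.391ms (1/7)
4. 1240.602ms @ 22/7 + 56.391ms (1/7)
5. 1296.992ms @ 23/7 + 56.391ms (1/7)
6. 1353.383ms @ 24/7 + 56.391ms (1/7)
7. 1409.774ms @ 25/7 + 56.391ms (1/7)
8. 1466.165ms @ 26/7 + 56.391ms (1/7)
9. 1522.556ms @ 27/7 + 56.391ms (1/7)
10. 1578.947ms @ 4 + 592.105ms (3/2)
11. 2171.053ms @ 11/2 + 592.105ms (3/2)
12. 2763.158ms @ 7 + 394.737ms (1)
13. 3157.895ms @ 8 + 789.474ms (2)
14. 3947.368ms @ 10 + 789.474ms (2)
15. 4736.842ms @ 12 + 1184.211ms (3)
16. 5921.053ms @ 15 + 394.737ms (1)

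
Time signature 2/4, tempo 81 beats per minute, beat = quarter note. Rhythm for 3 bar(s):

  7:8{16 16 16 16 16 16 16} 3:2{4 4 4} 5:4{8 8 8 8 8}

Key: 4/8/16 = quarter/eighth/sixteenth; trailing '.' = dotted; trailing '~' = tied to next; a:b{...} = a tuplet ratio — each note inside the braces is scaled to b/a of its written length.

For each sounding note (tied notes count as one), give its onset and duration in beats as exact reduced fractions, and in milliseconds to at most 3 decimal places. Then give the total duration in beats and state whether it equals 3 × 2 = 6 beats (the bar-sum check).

1) 0.0ms=0b +211.64ms=2/7b
2) 211.64ms=2/7b +211.64ms=2/7b
3) 423.28ms=4/7b +211.64ms=2/7b
4) 634.921ms=6/7b +211.64ms=2/7b
5) 846.561ms=8/7b +211.64ms=2/7b
6) 1058.201ms=10/7b +211.64ms=2/7b
7) 1269.841ms=12/7b +211.64ms=2/7b
8) 1481.481ms=2b +493.827ms=2/3b
9) 1975.309ms=8/3b +493.827ms=2/3b
10) 2469.136ms=10/3b +493.827ms=2/3b
11) 2962.963ms=4b +296.296ms=2/5b
12) 3259.259ms=22/5b +296.296ms=2/5b
13) 3555.556ms=24/5b +296.296ms=2/5b
14) 3851.852ms=26/5b +296.296ms=2/5b
15) 4148.148ms=28/5b +296.296ms=2/5b
Σ=6b of 6 (81bpm 2/4) — PASS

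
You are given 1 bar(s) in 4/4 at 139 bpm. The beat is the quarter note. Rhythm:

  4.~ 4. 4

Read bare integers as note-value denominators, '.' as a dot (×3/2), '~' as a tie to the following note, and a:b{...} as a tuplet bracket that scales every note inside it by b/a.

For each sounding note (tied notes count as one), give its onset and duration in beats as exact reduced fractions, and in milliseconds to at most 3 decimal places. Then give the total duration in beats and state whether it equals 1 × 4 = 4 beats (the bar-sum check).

1) 0.0ms=0b +1294.964ms=3b
2) 1294.964ms=3b +431.655ms=1b
Σ=4b of 4 (139bpm 4/4) — PASS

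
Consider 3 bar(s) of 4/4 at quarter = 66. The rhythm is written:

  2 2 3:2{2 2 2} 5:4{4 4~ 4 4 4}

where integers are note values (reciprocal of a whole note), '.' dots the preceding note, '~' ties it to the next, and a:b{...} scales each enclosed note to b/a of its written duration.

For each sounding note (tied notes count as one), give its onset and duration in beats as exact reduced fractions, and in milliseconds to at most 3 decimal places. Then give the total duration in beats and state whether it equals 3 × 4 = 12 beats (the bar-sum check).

1) 0.0ms=0b +1818.182ms=2b
2) 1818.182ms=2b +1818.182ms=2b
3) 3636.364ms=4b +1212.121ms=4/3b
4) 4848.485ms=16/3b +1212.121ms=4/3b
5) 6060.606ms=20/3b +1212.121ms=4/3b
6) 7272.727ms=8b +727.273ms=4/5b
7) 8000.0ms=44/5b +1454.545ms=8/5b
8) 9454.545ms=52/5b +727.273ms=4/5b
9) 10181.818ms=56/5b +727.273ms=4/5b
Σ=12b of 12 (66bpm 4/4) — PASS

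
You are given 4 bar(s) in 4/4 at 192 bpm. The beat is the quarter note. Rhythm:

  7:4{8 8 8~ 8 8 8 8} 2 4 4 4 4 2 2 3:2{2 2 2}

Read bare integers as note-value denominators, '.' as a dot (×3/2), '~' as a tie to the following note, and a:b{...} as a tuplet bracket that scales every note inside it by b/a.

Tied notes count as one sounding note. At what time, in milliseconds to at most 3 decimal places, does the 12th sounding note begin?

1. 0.0ms @ 0 + 89.286ms (2/7)
2. 89.286ms @ 2/7 + 89.286ms (2/7)
3. 178.571ms @ 4/7 + 178.571ms (4/7)
4. 357.143ms @ 8/7 + 89.286ms (2/7)
5. 446.429ms @ 10/7 + 89.286ms (2/7)
6. 535.714ms @ 12/7 + 89.286ms (2/7)
7. 625.0ms @ 2 + 625.0ms (2)
8. 1250.0ms @ 4 + 312.5ms (1)
9. 1562.5ms @ 5 + 312.5ms (1)
10. 1875.0ms @ 6 + 312.5ms (1)
11. 2187.5ms @ 7 + 312.5ms (1)
12. 2500.0ms @ 8 + 625.0ms (2)
13. 3125.0ms @ 10 + 625.0ms (2)
14. 3750.0ms @ 12 + 416.667ms (4/3)
15. 4166.667ms @ 40/3 + 416.667ms (4/3)
16. 4583.333ms @ 44/3 + 416.667ms (4/3)

note 12 onset = 8b = 2500.0ms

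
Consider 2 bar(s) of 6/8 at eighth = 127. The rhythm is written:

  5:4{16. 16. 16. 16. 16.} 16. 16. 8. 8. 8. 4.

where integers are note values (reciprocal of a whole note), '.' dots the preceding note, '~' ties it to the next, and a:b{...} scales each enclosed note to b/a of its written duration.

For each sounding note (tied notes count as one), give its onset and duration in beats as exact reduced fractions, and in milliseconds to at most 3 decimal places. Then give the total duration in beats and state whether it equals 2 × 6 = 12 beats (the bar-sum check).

1) 0.0ms=0b +283.465ms=3/5b
2) 283.465ms=3/5b +283.465ms=3/5b
3) 566.929ms=6/5b +283.465ms=3/5b
4) 850.394ms=9/5b +283.465ms=3/5b
5) 1133.858ms=12/5b +283.465ms=3/5b
6) 1417.323ms=3b +354.331ms=3/4b
7) 1771.654ms=15/4b +354.331ms=3/4b
8) 2125.984ms=9/2b +708.661ms=3/2b
9) 2834.646ms=6b +708.661ms=3/2b
10) 3543.307ms=15/2b +708.661ms=3/2b
11) 4251.969ms=9b +1417.323ms=3b
Σ=12b of 12 (127bpm 6/8) — PASS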